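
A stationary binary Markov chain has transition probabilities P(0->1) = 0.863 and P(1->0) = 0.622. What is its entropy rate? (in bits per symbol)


Stationary distribution: pi_0 = p10/(p01+p10) = 0.4189, pi_1 = 0.5811. Entropy rate H' = pi_0*H(p01) + pi_1*H(p10) = 0.4189*0.5763 + 0.5811*0.9566 = 0.7973

0.7973 bits/symbol


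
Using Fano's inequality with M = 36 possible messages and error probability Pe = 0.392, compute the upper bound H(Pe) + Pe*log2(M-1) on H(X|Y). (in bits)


H(Pe) = -Pe*log2(Pe) - (1-Pe)*log2(1-Pe) = -0.392*log2(0.392) - 0.608*log2(0.608) = 0.529621 + 0.436457 = 0.9661. Pe*log2(M-1) = 0.392*log2(35) = 2.010679. Bound = H(Pe) + Pe*log2(M-1) = 0.529621 + 0.436457 + 2.010679 = 2.9768

2.9768 bits


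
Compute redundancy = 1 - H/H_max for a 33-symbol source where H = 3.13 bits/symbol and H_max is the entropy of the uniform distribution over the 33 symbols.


H_max = log2(K) = log2(33) = 5.0444 bits/symbol. Redundancy = 1 - H/H_max = 1 - 3.13/5.0444 = 1 - 0.6205 = 0.3795

0.3795


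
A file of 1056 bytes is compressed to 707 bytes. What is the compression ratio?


Ratio = original / compressed = 1056 / 707 = 1.4936

1.4936


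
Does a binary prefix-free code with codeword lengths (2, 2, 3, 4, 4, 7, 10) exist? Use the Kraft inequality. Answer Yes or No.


Kraft sum = sum(2^(-l_i)) = 0.7588, need <= 1. Result: satisfied (a binary prefix-free code with these lengths exists)

Yes


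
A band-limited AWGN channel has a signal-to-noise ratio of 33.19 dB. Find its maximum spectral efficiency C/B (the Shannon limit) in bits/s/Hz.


SNR_linear = 10^(33.19/10) = 2084.4909; C/B = log2(1 + SNR_linear) = log2(1 + 2084.4909) = 11.0262

11.0262 bits/s/Hz


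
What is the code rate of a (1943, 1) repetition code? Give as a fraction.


Rate = k/n = 1/1943

1/1943


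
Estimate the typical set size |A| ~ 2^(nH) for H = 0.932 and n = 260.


log2|A_typical| = nH = 260 * 0.932 = 242.32, so |A_typical| ~ 2^242.32 = 8.822e+72

8.822e+72


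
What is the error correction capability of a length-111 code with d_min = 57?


Correction capability = floor((d-1)/2) = floor((57-1)/2) = 28

28 errors


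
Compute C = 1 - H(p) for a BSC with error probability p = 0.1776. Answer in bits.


H(p) = -p*log2(p) - (1-p)*log2(1-p) = -0.1776*log2(0.1776) - 0.8224*log2(0.8224) = 0.442809 + 0.231989 = 0.6748. C = 1 - H(p) = 1 - 0.6748 = 0.3252

0.3252 bits


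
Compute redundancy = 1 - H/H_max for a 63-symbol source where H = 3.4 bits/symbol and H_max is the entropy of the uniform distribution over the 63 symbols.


H_max = log2(K) = log2(63) = 5.9773 bits/symbol. Redundancy = 1 - H/H_max = 1 - 3.4/5.9773 = 1 - 0.5688 = 0.4312

0.4312


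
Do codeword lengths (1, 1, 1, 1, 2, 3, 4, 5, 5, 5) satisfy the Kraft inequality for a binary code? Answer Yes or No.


Kraft sum = sum(2^(-l_i)) = 2.5312, need <= 1. Result: violated (a binary prefix-free code with these lengths cannot exist)

No


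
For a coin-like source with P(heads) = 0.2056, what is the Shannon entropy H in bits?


H = -p*log2(p) - (1-p)*log2(1-p). -0.2056*log2(0.2056) = 0.469197; -0.7944*log2(0.7944) = 0.263790. H = 0.469197 + 0.263790 = 0.733

0.733 bits


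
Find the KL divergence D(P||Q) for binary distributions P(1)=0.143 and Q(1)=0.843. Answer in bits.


KL = p*log2(p/q) + (1-p)*log2((1-p)/(1-q)) = 0.143*log2(0.143/0.843) + 0.857*log2(0.857/0.157) = 1.7324

1.7324 bits


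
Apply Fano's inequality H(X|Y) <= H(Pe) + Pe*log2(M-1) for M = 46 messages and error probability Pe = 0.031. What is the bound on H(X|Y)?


H(Pe) = -Pe*log2(Pe) - (1-Pe)*log2(1-Pe) = -0.031*log2(0.031) - 0.969*log2(0.969) = 0.155359 + 0.044023 = 0.1994. Pe*log2(M-1) = 0.031*log2(45) = 0.170247. Bound = H(Pe) + Pe*log2(M-1) = 0.155359 + 0.044023 + 0.170247 = 0.3696

0.3696 bits


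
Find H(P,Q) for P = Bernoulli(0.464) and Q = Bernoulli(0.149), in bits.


H(P,Q) = -p*log2(q) - (1-p)*log2(1-q). -0.464*log2(0.149) = 1.274430; -0.536*log2(0.851) = 0.124764. H(P,Q) = 1.274430 + 0.124764 = 1.3992

1.3992 bits


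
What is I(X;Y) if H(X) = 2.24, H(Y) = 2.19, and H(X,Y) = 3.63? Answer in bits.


I(X;Y) = H(X) + H(Y) - H(X,Y) = 2.24 + 2.19 - 3.63 = 0.8

0.8 bits


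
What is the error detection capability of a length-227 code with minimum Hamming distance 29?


Detection capability = d_min - 1 = 29 - 1 = 28

28 errors


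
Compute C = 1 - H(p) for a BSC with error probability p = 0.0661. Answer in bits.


H(p) = -p*log2(p) - (1-p)*log2(1-p) = -0.0661*log2(0.0661) - 0.9339*log2(0.9339) = 0.259060 + 0.092139 = 0.3512. C = 1 - H(p) = 1 - 0.3512 = 0.6488

0.6488 bits


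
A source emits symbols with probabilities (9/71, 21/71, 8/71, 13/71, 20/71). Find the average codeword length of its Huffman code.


Huffman construction (repeatedly merge the two least-probable nodes; each merge adds 1 bit to every symbol beneath it): 8/71 + 9/71 = 17/71; 13/71 + 17/71 = 30/71; 20/71 + 21/71 = 41/71; 30/71 + 41/71 = 1. Resulting codeword lengths (in the order the probabilities were given): (3, 2, 3, 2, 2). L_avg = sum(p_i * l_i) = 9/71*3 + 21/71*2 + 8/71*3 + 13/71*2 + 20/71*2 = 159/71 = 2.2394

2.2394 bits


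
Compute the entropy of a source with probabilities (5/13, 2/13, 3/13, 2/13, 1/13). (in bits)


H = -sum(p_i * log2(p_i)). Terms: -(5/13)*log2(5/13) = 0.530197; -(2/13)*log2(2/13) = 0.415452; -(3/13)*log2(3/13) = 0.488187; -(2/13)*log2(2/13) = 0.415452; -(1/13)*log2(1/13) = 0.284649. H = 0.530197 + 0.415452 + 0.488187 + 0.415452 + 0.284649 = 2.1339

2.1339 bits


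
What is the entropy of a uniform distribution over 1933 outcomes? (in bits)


H = log2(n) = log2(1933) = 10.9166

10.9166 bits


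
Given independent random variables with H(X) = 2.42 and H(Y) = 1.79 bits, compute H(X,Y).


For independent variables, H(X,Y) = H(X) + H(Y) = 2.42 + 1.79 = 4.21

4.21 bits


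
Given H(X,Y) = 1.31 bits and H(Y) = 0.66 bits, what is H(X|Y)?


H(X|Y) = H(X,Y) - H(Y) = 1.31 - 0.66 = 0.65

0.65 bits


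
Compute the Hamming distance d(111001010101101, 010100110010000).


Count differing positions: ^ . ^ ^ . ^ ^ . . ^ ^ ^ ^ . ^ = 10 differences

10


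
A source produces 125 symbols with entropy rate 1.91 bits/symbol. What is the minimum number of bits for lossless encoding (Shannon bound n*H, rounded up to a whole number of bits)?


Minimum bits >= n * H = 125 * 1.91 = 238.75, rounded up to a whole number of bits = 239

239 bits


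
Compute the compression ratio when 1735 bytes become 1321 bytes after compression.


Ratio = original / compressed = 1735 / 1321 = 1.3134

1.3134


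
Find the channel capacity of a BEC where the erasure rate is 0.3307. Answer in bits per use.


C = 1 - epsilon = 1 - 0.3307 = 0.6693

0.6693 bits


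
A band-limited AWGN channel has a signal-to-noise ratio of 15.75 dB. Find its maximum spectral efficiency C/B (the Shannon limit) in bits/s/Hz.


SNR_linear = 10^(15.75/10) = 37.5837; C/B = log2(1 + SNR_linear) = log2(1 + 37.5837) = 5.2699

5.2699 bits/s/Hz


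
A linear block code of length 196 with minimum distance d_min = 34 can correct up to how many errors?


Correction capability = floor((d-1)/2) = floor((34-1)/2) = 16

16 errors


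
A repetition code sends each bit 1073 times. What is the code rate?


Rate = k/n = 1/1073

1/1073


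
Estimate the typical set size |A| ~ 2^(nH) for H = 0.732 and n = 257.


log2|A_typical| = nH = 257 * 0.732 = 188.124, so |A_typical| ~ 2^188.124 = 4.275e+56

4.275e+56


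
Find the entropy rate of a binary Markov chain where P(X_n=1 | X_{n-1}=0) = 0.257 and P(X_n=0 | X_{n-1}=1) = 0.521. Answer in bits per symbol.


Stationary distribution: pi_0 = p10/(p01+p10) = 0.6697, pi_1 = 0.3303. Entropy rate H' = pi_0*H(p01) + pi_1*H(p10) = 0.6697*0.8222 + 0.3303*0.9987 = 0.8805

0.8805 bits/symbol


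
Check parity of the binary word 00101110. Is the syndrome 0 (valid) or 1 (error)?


Syndrome = XOR of all bits = 0 XOR 0 XOR 1 XOR 0 XOR 1 XOR 1 XOR 1 XOR 0 = 0

0


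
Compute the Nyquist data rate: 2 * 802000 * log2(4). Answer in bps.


Rate = 2 * B * log2(M) = 2 * 802000 * 2.0 = 3208000.0

3208000.0 bps


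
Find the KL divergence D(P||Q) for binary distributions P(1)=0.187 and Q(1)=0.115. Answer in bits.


KL = p*log2(p/q) + (1-p)*log2((1-p)/(1-q)) = 0.187*log2(0.187/0.115) + 0.813*log2(0.813/0.885) = 0.0316

0.0316 bits


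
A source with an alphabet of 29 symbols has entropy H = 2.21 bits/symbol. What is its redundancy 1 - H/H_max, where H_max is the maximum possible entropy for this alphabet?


H_max = log2(K) = log2(29) = 4.858 bits/symbol. Redundancy = 1 - H/H_max = 1 - 2.21/4.858 = 1 - 0.4549 = 0.5451

0.5451


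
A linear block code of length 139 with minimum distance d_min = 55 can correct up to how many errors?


Correction capability = floor((d-1)/2) = floor((55-1)/2) = 27

27 errors


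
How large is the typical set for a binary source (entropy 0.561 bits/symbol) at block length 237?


log2|A_typical| = nH = 237 * 0.561 = 132.957, so |A_typical| ~ 2^132.957 = 1.057e+40

1.057e+40


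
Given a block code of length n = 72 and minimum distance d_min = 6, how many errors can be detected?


Detection capability = d_min - 1 = 6 - 1 = 5

5 errors


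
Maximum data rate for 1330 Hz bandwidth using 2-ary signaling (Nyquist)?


Rate = 2 * B * log2(M) = 2 * 1330 * 1.0 = 2660.0

2660.0 bps


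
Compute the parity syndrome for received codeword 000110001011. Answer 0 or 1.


Syndrome = XOR of all bits = 0 XOR 0 XOR 0 XOR 1 XOR 1 XOR 0 XOR 0 XOR 0 XOR 1 XOR 0 XOR 1 XOR 1 = 1

1


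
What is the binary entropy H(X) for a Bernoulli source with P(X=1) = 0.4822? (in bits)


H = -p*log2(p) - (1-p)*log2(1-p). -0.4822*log2(0.4822) = 0.507417; -0.5178*log2(0.5178) = 0.491668. H = 0.507417 + 0.491668 = 0.9991

0.9991 bits


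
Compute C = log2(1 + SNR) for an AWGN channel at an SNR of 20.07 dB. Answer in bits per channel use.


SNR_linear = 10^(20.07/10) = 101.6249; C = log2(1 + SNR_linear) = log2(1 + 101.6249) = 6.6812

6.6812 bits/channel use


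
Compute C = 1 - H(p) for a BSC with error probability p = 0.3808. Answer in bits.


H(p) = -p*log2(p) - (1-p)*log2(1-p) = -0.3808*log2(0.3808) - 0.6192*log2(0.6192) = 0.530414 + 0.428191 = 0.9586. C = 1 - H(p) = 1 - 0.9586 = 0.0414

0.0414 bits


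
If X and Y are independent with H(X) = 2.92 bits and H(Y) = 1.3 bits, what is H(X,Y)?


For independent variables, H(X,Y) = H(X) + H(Y) = 2.92 + 1.3 = 4.22

4.22 bits


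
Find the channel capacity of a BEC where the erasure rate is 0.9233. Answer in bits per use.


C = 1 - epsilon = 1 - 0.9233 = 0.0767

0.0767 bits


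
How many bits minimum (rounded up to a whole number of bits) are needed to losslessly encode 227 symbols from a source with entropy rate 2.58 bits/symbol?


Minimum bits >= n * H = 227 * 2.58 = 585.66, rounded up to a whole number of bits = 586

586 bits


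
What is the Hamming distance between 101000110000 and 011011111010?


Count differing positions: ^ ^ . . ^ ^ . . ^ . ^ . = 6 differences

6


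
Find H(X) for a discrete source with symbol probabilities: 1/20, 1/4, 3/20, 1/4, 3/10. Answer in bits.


H = -sum(p_i * log2(p_i)). Terms: -(1/20)*log2(1/20) = 0.216096; -(1/4)*log2(1/4) = 0.500000; -(3/20)*log2(3/20) = 0.410545; -(1/4)*log2(1/4) = 0.500000; -(3/10)*log2(3/10) = 0.521090. H = 0.216096 + 0.500000 + 0.410545 + 0.500000 + 0.521090 = 2.1477

2.1477 bits


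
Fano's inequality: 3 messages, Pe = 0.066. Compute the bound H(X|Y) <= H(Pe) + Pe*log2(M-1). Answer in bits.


H(Pe) = -Pe*log2(Pe) - (1-Pe)*log2(1-Pe) = -0.066*log2(0.066) - 0.934*log2(0.934) = 0.258812 + 0.092004 = 0.3508. Pe*log2(M-1) = 0.066*log2(2) = 0.066000. Bound = H(Pe) + Pe*log2(M-1) = 0.258812 + 0.092004 + 0.066000 = 0.4168

0.4168 bits


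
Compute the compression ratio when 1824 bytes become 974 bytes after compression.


Ratio = original / compressed = 1824 / 974 = 1.8727

1.8727


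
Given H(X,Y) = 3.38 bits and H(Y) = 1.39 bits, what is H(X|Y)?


H(X|Y) = H(X,Y) - H(Y) = 3.38 - 1.39 = 1.99

1.99 bits


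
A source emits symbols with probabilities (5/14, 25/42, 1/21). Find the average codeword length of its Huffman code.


Huffman construction (repeatedly merge the two least-probable nodes; each merge adds 1 bit to every symbol beneath it): 1/21 + 5/14 = 17/42; 17/42 + 25/42 = 1. Resulting codeword lengths (in the order the probabilities were given): (2, 1, 2). L_avg = sum(p_i * l_i) = 5/14*2 + 25/42*1 + 1/21*2 = 59/42 = 1.4048

1.4048 bits


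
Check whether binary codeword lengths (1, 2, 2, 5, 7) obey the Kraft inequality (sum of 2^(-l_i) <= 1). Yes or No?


Kraft sum = sum(2^(-l_i)) = 1.0391, need <= 1. Result: violated (a binary prefix-free code with these lengths cannot exist)

No


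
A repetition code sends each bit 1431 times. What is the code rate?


Rate = k/n = 1/1431

1/1431


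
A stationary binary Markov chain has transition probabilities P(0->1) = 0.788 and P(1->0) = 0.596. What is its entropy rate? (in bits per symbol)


Stationary distribution: pi_0 = p10/(p01+p10) = 0.4306, pi_1 = 0.5694. Entropy rate H' = pi_0*H(p01) + pi_1*H(p10) = 0.4306*0.7453 + 0.5694*0.9732 = 0.8751

0.8751 bits/symbol


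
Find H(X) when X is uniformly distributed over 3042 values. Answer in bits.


H = log2(n) = log2(3042) = 11.5708

11.5708 bits


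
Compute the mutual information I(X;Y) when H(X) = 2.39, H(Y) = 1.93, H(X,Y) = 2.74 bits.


I(X;Y) = H(X) + H(Y) - H(X,Y) = 2.39 + 1.93 - 2.74 = 1.58

1.58 bits


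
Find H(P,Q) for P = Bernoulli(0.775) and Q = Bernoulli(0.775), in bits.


H(P,Q) = -p*log2(q) - (1-p)*log2(1-q). -0.775*log2(0.775) = 0.284992; -0.225*log2(0.225) = 0.484201. H(P,Q) = 0.284992 + 0.484201 = 0.7692

0.7692 bits


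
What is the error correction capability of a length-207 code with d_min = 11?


Correction capability = floor((d-1)/2) = floor((11-1)/2) = 5

5 errors


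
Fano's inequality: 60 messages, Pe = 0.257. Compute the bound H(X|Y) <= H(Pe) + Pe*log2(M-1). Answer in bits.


H(Pe) = -Pe*log2(Pe) - (1-Pe)*log2(1-Pe) = -0.257*log2(0.257) - 0.743*log2(0.743) = 0.503761 + 0.318424 = 0.8222. Pe*log2(M-1) = 0.257*log2(59) = 1.511839. Bound = H(Pe) + Pe*log2(M-1) = 0.503761 + 0.318424 + 1.511839 = 2.334

2.334 bits


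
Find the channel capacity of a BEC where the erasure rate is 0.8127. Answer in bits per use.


C = 1 - epsilon = 1 - 0.8127 = 0.1873

0.1873 bits


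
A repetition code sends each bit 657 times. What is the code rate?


Rate = k/n = 1/657

1/657


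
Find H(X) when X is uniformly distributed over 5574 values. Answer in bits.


H = log2(n) = log2(5574) = 12.4445

12.4445 bits


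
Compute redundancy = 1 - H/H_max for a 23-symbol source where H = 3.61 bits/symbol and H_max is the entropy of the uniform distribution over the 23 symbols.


H_max = log2(K) = log2(23) = 4.5236 bits/symbol. Redundancy = 1 - H/H_max = 1 - 3.61/4.5236 = 1 - 0.798 = 0.202

0.202


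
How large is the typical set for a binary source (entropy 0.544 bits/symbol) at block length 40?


log2|A_typical| = nH = 40 * 0.544 = 21.76, so |A_typical| ~ 2^21.76 = 3.552e+06

3.552e+06


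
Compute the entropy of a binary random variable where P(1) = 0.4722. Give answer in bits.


H = -p*log2(p) - (1-p)*log2(1-p). -0.4722*log2(0.4722) = 0.511171; -0.5278*log2(0.5278) = 0.486598. H = 0.511171 + 0.486598 = 0.9978

0.9978 bits


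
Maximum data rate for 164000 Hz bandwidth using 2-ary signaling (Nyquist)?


Rate = 2 * B * log2(M) = 2 * 164000 * 1.0 = 328000.0

328000.0 bps


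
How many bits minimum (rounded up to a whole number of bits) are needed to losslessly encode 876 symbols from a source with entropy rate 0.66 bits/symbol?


Minimum bits >= n * H = 876 * 0.66 = 578.16, rounded up to a whole number of bits = 579

579 bits


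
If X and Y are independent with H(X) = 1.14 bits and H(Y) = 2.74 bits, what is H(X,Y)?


For independent variables, H(X,Y) = H(X) + H(Y) = 1.14 + 2.74 = 3.88

3.88 bits


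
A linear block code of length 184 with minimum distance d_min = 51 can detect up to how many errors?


Detection capability = d_min - 1 = 51 - 1 = 50

50 errors


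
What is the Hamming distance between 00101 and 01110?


Count differing positions: . ^ . ^ ^ = 3 differences

3


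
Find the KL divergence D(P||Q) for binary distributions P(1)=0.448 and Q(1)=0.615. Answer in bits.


KL = p*log2(p/q) + (1-p)*log2((1-p)/(1-q)) = 0.448*log2(0.448/0.615) + 0.552*log2(0.552/0.385) = 0.0822

0.0822 bits


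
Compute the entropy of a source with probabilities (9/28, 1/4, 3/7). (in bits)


H = -sum(p_i * log2(p_i)). Terms: -(9/28)*log2(9/28) = 0.526317; -(1/4)*log2(1/4) = 0.500000; -(3/7)*log2(3/7) = 0.523882. H = 0.526317 + 0.500000 + 0.523882 = 1.5502

1.5502 bits


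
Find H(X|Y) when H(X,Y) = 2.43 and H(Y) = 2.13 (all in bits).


H(X|Y) = H(X,Y) - H(Y) = 2.43 - 2.13 = 0.3

0.3 bits


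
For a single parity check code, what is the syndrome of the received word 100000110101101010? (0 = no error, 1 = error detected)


Syndrome = XOR of all bits = 1 XOR 0 XOR 0 XOR 0 XOR 0 XOR 0 XOR 1 XOR 1 XOR 0 XOR 1 XOR 0 XOR 1 XOR 1 XOR 0 XOR 1 XOR 0 XOR 1 XOR 0 = 0

0


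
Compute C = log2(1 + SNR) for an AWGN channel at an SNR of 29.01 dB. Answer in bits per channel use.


SNR_linear = 10^(29.01/10) = 796.1594; C = log2(1 + SNR_linear) = log2(1 + 796.1594) = 9.6387

9.6387 bits/channel use


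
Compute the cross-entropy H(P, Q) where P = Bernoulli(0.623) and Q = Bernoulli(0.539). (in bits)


H(P,Q) = -p*log2(q) - (1-p)*log2(1-q). -0.623*log2(0.539) = 0.555493; -0.377*log2(0.461) = 0.421170. H(P,Q) = 0.555493 + 0.421170 = 0.9767

0.9767 bits


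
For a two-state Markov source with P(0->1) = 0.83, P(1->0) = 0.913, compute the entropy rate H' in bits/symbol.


Stationary distribution: pi_0 = p10/(p01+p10) = 0.5238, pi_1 = 0.4762. Entropy rate H' = pi_0*H(p01) + pi_1*H(p10) = 0.5238*0.6577 + 0.4762*0.4264 = 0.5475

0.5475 bits/symbol


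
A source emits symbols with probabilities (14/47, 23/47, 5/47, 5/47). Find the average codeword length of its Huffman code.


Huffman construction (repeatedly merge the two least-probable nodes; each merge adds 1 bit to every symbol beneath it): 5/47 + 5/47 = 10/47; 10/47 + 14/47 = 24/47; 23/47 + 24/47 = 1. Resulting codeword lengths (in the order the probabilities were given): (2, 1, 3, 3). L_avg = sum(p_i * l_i) = 14/47*2 + 23/47*1 + 5/47*3 + 5/47*3 = 81/47 = 1.7234

1.7234 bits


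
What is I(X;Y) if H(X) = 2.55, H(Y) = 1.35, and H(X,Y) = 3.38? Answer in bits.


I(X;Y) = H(X) + H(Y) - H(X,Y) = 2.55 + 1.35 - 3.38 = 0.52

0.52 bits


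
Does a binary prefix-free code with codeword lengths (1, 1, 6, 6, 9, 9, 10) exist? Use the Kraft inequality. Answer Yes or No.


Kraft sum = sum(2^(-l_i)) = 1.0361, need <= 1. Result: violated (a binary prefix-free code with these lengths cannot exist)

No


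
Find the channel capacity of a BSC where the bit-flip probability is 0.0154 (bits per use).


H(p) = -p*log2(p) - (1-p)*log2(1-p) = -0.0154*log2(0.0154) - 0.9846*log2(0.9846) = 0.092722 + 0.022046 = 0.1148. C = 1 - H(p) = 1 - 0.1148 = 0.8852

0.8852 bits


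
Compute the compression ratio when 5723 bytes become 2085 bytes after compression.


Ratio = original / compressed = 5723 / 2085 = 2.7448

2.7448


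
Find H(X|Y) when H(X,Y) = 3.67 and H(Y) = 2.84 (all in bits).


H(X|Y) = H(X,Y) - H(Y) = 3.67 - 2.84 = 0.83

0.83 bits


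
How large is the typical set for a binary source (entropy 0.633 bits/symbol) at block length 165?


log2|A_typical| = nH = 165 * 0.633 = 104.445, so |A_typical| ~ 2^104.445 = 2.761e+31

2.761e+31


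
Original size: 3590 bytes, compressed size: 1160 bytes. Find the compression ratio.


Ratio = original / compressed = 3590 / 1160 = 3.0948

3.0948


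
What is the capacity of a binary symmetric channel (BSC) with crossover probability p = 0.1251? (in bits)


H(p) = -p*log2(p) - (1-p)*log2(1-p) = -0.1251*log2(0.1251) - 0.8749*log2(0.8749) = 0.375156 + 0.168689 = 0.5438. C = 1 - H(p) = 1 - 0.5438 = 0.4562

0.4562 bits


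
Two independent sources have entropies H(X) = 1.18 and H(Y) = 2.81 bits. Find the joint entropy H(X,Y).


For independent variables, H(X,Y) = H(X) + H(Y) = 1.18 + 2.81 = 3.99

3.99 bits


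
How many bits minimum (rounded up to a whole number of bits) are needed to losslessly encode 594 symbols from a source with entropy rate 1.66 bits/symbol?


Minimum bits >= n * H = 594 * 1.66 = 986.04, rounded up to a whole number of bits = 987

987 bits


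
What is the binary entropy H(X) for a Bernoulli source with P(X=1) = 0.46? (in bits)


H = -p*log2(p) - (1-p)*log2(1-p). -0.46*log2(0.46) = 0.515335; -0.54*log2(0.54) = 0.480043. H = 0.515335 + 0.480043 = 0.9954

0.9954 bits


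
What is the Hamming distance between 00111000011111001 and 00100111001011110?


Count differing positions: . . . ^ ^ ^ ^ ^ . ^ . ^ . . ^ ^ ^ = 10 differences

10


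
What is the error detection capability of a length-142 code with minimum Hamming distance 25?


Detection capability = d_min - 1 = 25 - 1 = 24

24 errors


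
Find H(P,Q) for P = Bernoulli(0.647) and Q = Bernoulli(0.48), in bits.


H(P,Q) = -p*log2(q) - (1-p)*log2(1-q). -0.647*log2(0.48) = 0.685104; -0.353*log2(0.52) = 0.333026. H(P,Q) = 0.685104 + 0.333026 = 1.0181

1.0181 bits


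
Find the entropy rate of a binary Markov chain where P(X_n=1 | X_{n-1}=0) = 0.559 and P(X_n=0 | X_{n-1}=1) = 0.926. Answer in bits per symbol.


Stationary distribution: pi_0 = p10/(p01+p10) = 0.6236, pi_1 = 0.3764. Entropy rate H' = pi_0*H(p01) + pi_1*H(p10) = 0.6236*0.9899 + 0.3764*0.3807 = 0.7606

0.7606 bits/symbol


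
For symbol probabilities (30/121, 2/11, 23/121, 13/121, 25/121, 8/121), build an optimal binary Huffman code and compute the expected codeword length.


Huffman construction (repeatedly merge the two least-probable nodes; each merge adds 1 bit to every symbol beneath it): 8/121 + 13/121 = 21/121; 21/121 + 2/11 = 43/121; 23/121 + 25/121 = 48/121; 30/121 + 43/121 = 73/121; 48/121 + 73/121 = 1. Resulting codeword lengths (in the order the probabilities were given): (2, 3, 2, 4, 2, 4). L_avg = sum(p_i * l_i) = 30/121*2 + 2/11*3 + 23/121*2 + 13/121*4 + 25/121*2 + 8/121*4 = 306/121 = 2.5289

2.5289 bits


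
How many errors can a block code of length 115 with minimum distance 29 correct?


Correction capability = floor((d-1)/2) = floor((29-1)/2) = 14

14 errors


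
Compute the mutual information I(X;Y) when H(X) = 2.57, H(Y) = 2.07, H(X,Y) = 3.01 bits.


I(X;Y) = H(X) + H(Y) - H(X,Y) = 2.57 + 2.07 - 3.01 = 1.63

1.63 bits


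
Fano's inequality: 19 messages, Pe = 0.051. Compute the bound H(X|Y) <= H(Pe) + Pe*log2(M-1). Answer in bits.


H(Pe) = -Pe*log2(Pe) - (1-Pe)*log2(1-Pe) = -0.051*log2(0.051) - 0.949*log2(0.949) = 0.218961 + 0.071668 = 0.2906. Pe*log2(M-1) = 0.051*log2(18) = 0.212666. Bound = H(Pe) + Pe*log2(M-1) = 0.218961 + 0.071668 + 0.212666 = 0.5033

0.5033 bits


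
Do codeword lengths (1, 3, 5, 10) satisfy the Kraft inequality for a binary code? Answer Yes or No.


Kraft sum = sum(2^(-l_i)) = 0.6572, need <= 1. Result: satisfied (a binary prefix-free code with these lengths exists)

Yes


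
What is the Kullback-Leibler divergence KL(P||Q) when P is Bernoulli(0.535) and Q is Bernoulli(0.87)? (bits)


KL = p*log2(p/q) + (1-p)*log2((1-p)/(1-q)) = 0.535*log2(0.535/0.87) + 0.465*log2(0.465/0.13) = 0.4797

0.4797 bits


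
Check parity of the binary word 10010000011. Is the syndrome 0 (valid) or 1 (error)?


Syndrome = XOR of all bits = 1 XOR 0 XOR 0 XOR 1 XOR 0 XOR 0 XOR 0 XOR 0 XOR 0 XOR 1 XOR 1 = 0

0


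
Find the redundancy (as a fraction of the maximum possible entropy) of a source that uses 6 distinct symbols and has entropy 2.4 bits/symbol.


H_max = log2(K) = log2(6) = 2.585 bits/symbol. Redundancy = 1 - H/H_max = 1 - 2.4/2.585 = 1 - 0.9284 = 0.0716

0.0716


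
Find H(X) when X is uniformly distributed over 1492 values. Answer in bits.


H = log2(n) = log2(1492) = 10.543

10.543 bits


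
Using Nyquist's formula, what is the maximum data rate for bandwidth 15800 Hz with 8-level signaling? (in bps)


Rate = 2 * B * log2(M) = 2 * 15800 * 3.0 = 94800.0

94800.0 bps


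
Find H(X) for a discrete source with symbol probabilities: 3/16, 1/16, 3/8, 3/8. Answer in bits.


H = -sum(p_i * log2(p_i)). Terms: -(3/16)*log2(3/16) = 0.452820; -(1/16)*log2(1/16) = 0.250000; -(3/8)*log2(3/8) = 0.530639; -(3/8)*log2(3/8) = 0.530639. H = 0.452820 + 0.250000 + 0.530639 + 0.530639 = 1.7641

1.7641 bits


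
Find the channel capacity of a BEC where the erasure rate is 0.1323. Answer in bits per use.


C = 1 - epsilon = 1 - 0.1323 = 0.8677

0.8677 bits


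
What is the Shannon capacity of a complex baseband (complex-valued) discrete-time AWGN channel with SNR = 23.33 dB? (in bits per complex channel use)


SNR_linear = 10^(23.33/10) = 215.2782; C = log2(1 + SNR_linear) = log2(1 + 215.2782) = 7.7567

7.7567 bits/channel use


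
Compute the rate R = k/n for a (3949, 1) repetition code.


Rate = k/n = 1/3949

1/3949


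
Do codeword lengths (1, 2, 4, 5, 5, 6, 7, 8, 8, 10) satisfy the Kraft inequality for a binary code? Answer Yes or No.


Kraft sum = sum(2^(-l_i)) = 0.9072, need <= 1. Result: satisfied (a binary prefix-free code with these lengths exists)

Yes


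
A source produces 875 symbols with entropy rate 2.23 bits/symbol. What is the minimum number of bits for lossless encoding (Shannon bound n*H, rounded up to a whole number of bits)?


Minimum bits >= n * H = 875 * 2.23 = 1951.25, rounded up to a whole number of bits = 1952

1952 bits


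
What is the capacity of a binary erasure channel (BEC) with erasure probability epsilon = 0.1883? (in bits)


C = 1 - epsilon = 1 - 0.1883 = 0.8117

0.8117 bits


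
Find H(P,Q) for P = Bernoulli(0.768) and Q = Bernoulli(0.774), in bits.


H(P,Q) = -p*log2(q) - (1-p)*log2(1-q). -0.768*log2(0.774) = 0.283849; -0.232*log2(0.226) = 0.497780. H(P,Q) = 0.283849 + 0.497780 = 0.7816

0.7816 bits


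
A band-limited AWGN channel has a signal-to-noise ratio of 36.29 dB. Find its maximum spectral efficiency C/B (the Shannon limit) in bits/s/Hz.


SNR_linear = 10^(36.29/10) = 4255.9841; C/B = log2(1 + SNR_linear) = log2(1 + 4255.9841) = 12.0556

12.0556 bits/s/Hz


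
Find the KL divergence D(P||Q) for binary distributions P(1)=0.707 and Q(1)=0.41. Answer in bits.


KL = p*log2(p/q) + (1-p)*log2((1-p)/(1-q)) = 0.707*log2(0.707/0.41) + 0.293*log2(0.293/0.59) = 0.2599

0.2599 bits


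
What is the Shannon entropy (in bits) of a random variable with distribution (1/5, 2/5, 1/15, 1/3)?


H = -sum(p_i * log2(p_i)). Terms: -(1/5)*log2(1/5) = 0.464386; -(2/5)*log2(2/5) = 0.528771; -(1/15)*log2(1/15) = 0.260459; -(1/3)*log2(1/3) = 0.528321. H = 0.464386 + 0.528771 + 0.260459 + 0.528321 = 1.7819

1.7819 bits


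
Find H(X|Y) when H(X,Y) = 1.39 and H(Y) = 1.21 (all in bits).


H(X|Y) = H(X,Y) - H(Y) = 1.39 - 1.21 = 0.18

0.18 bits


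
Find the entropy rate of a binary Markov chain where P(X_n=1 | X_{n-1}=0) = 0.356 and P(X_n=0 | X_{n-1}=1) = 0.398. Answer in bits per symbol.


Stationary distribution: pi_0 = p10/(p01+p10) = 0.5279, pi_1 = 0.4721. Entropy rate H' = pi_0*H(p01) + pi_1*H(p10) = 0.5279*0.9393 + 0.4721*0.9698 = 0.9537

0.9537 bits/symbol


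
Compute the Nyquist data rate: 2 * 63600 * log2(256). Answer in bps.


Rate = 2 * B * log2(M) = 2 * 63600 * 8.0 = 1017600.0

1017600.0 bps


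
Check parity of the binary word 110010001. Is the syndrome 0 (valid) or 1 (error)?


Syndrome = XOR of all bits = 1 XOR 1 XOR 0 XOR 0 XOR 1 XOR 0 XOR 0 XOR 0 XOR 1 = 0

0


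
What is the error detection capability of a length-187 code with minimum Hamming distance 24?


Detection capability = d_min - 1 = 24 - 1 = 23

23 errors


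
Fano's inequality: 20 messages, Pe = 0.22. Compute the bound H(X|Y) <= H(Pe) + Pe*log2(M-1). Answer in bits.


H(Pe) = -Pe*log2(Pe) - (1-Pe)*log2(1-Pe) = -0.22*log2(0.22) - 0.78*log2(0.78) = 0.480573 + 0.279594 = 0.7602. Pe*log2(M-1) = 0.22*log2(19) = 0.934544. Bound = H(Pe) + Pe*log2(M-1) = 0.480573 + 0.279594 + 0.934544 = 1.6947

1.6947 bits


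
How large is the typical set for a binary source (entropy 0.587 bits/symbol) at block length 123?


log2|A_typical| = nH = 123 * 0.587 = 72.201, so |A_typical| ~ 2^72.201 = 5.428e+21

5.428e+21


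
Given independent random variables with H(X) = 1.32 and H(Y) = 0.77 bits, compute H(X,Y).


For independent variables, H(X,Y) = H(X) + H(Y) = 1.32 + 0.77 = 2.09

2.09 bits


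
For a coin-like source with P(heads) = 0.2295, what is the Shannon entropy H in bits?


H = -p*log2(p) - (1-p)*log2(1-p). -0.2295*log2(0.2295) = 0.487328; -0.7705*log2(0.7705) = 0.289811. H = 0.487328 + 0.289811 = 0.7771

0.7771 bits


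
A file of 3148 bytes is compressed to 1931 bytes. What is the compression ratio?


Ratio = original / compressed = 3148 / 1931 = 1.6302

1.6302


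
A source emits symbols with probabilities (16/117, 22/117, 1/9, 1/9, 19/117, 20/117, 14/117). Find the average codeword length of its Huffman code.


Huffman construction (repeatedly merge the two least-probable nodes; each merge adds 1 bit to every symbol beneath it): 1/9 + 1/9 = 2/9; 14/117 + 16/117 = 10/39; 19/117 + 20/117 = 1/3; 22/117 + 2/9 = 16/39; 10/39 + 1/3 = 23/39; 16/39 + 23/39 = 1. Resulting codeword lengths (in the order the probabilities were given): (3, 2, 3, 3, 3, 3, 3). L_avg = sum(p_i * l_i) = 16/117*3 + 22/117*2 + 1/9*3 + 1/9*3 + 19/117*3 + 20/117*3 + 14/117*3 = 329/117 = 2.812

2.812 bits


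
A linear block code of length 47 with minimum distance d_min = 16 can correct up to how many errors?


Correction capability = floor((d-1)/2) = floor((16-1)/2) = 7

7 errors


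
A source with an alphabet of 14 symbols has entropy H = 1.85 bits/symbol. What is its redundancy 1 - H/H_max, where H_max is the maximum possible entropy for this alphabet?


H_max = log2(K) = log2(14) = 3.8074 bits/symbol. Redundancy = 1 - H/H_max = 1 - 1.85/3.8074 = 1 - 0.4859 = 0.5141

0.5141


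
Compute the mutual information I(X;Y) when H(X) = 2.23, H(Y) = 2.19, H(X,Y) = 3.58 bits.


I(X;Y) = H(X) + H(Y) - H(X,Y) = 2.23 + 2.19 - 3.58 = 0.84

0.84 bits


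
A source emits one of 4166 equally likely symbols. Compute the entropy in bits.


H = log2(n) = log2(4166) = 12.0244

12.0244 bits


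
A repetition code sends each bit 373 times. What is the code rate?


Rate = k/n = 1/373

1/373


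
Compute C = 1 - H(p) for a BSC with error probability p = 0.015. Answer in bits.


H(p) = -p*log2(p) - (1-p)*log2(1-p) = -0.015*log2(0.015) - 0.985*log2(0.985) = 0.090883 + 0.021477 = 0.1124. C = 1 - H(p) = 1 - 0.1124 = 0.8876

0.8876 bits


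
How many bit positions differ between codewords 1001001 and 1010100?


Count differing positions: . . ^ ^ ^ . ^ = 4 differences

4


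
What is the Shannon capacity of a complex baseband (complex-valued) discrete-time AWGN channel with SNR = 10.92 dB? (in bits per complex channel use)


SNR_linear = 10^(10.92/10) = 12.3595; C = log2(1 + SNR_linear) = log2(1 + 12.3595) = 3.7398

3.7398 bits/channel use


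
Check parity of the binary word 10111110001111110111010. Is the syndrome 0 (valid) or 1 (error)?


Syndrome = XOR of all bits = 1 XOR 0 XOR 1 XOR 1 XOR 1 XOR 1 XOR 1 XOR 0 XOR 0 XOR 0 XOR 1 XOR 1 XOR 1 XOR 1 XOR 1 XOR 1 XOR 0 XOR 1 XOR 1 XOR 1 XOR 0 XOR 1 XOR 0 = 0

0


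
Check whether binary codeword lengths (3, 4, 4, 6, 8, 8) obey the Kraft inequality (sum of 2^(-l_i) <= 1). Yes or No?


Kraft sum = sum(2^(-l_i)) = 0.2734, need <= 1. Result: satisfied (a binary prefix-free code with these lengths exists)

Yes


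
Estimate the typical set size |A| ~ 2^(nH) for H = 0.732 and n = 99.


log2|A_typical| = nH = 99 * 0.732 = 72.468, so |A_typical| ~ 2^72.468 = 6.532e+21

6.532e+21


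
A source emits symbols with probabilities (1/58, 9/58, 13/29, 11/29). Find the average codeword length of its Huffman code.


Huffman construction (repeatedly merge the two least-probable nodes; each merge adds 1 bit to every symbol beneath it): 1/58 + 9/58 = 5/29; 5/29 + 11/29 = 16/29; 13/29 + 16/29 = 1. Resulting codeword lengths (in the order the probabilities were given): (3, 3, 1, 2). L_avg = sum(p_i * l_i) = 1/58*3 + 9/58*3 + 13/29*1 + 11/29*2 = 50/29 = 1.7241

1.7241 bits


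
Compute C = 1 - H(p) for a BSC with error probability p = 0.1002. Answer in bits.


H(p) = -p*log2(p) - (1-p)*log2(1-p) = -0.1002*log2(0.1002) - 0.8998*log2(0.8998) = 0.332568 + 0.137061 = 0.4696. C = 1 - H(p) = 1 - 0.4696 = 0.5304

0.5304 bits


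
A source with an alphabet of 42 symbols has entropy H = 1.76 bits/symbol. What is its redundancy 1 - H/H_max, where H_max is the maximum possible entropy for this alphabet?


H_max = log2(K) = log2(42) = 5.3923 bits/symbol. Redundancy = 1 - H/H_max = 1 - 1.76/5.3923 = 1 - 0.3264 = 0.6736

0.6736


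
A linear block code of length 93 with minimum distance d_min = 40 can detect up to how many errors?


Detection capability = d_min - 1 = 40 - 1 = 39

39 errors


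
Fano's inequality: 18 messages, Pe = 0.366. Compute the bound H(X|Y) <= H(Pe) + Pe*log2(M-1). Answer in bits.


H(Pe) = -Pe*log2(Pe) - (1-Pe)*log2(1-Pe) = -0.366*log2(0.366) - 0.634*log2(0.634) = 0.530731 + 0.416820 = 0.9476. Pe*log2(M-1) = 0.366*log2(17) = 1.496011. Bound = H(Pe) + Pe*log2(M-1) = 0.530731 + 0.416820 + 1.496011 = 2.4436

2.4436 bits


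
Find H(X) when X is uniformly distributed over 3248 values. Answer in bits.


H = log2(n) = log2(3248) = 11.6653

11.6653 bits


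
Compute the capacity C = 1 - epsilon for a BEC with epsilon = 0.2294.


C = 1 - epsilon = 1 - 0.2294 = 0.7706

0.7706 bits


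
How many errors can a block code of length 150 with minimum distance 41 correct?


Correction capability = floor((d-1)/2) = floor((41-1)/2) = 20

20 errors


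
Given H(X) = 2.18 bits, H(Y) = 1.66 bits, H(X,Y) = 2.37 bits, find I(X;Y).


I(X;Y) = H(X) + H(Y) - H(X,Y) = 2.18 + 1.66 - 2.37 = 1.47

1.47 bits


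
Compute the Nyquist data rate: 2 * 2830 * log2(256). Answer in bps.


Rate = 2 * B * log2(M) = 2 * 2830 * 8.0 = 45280.0

45280.0 bps


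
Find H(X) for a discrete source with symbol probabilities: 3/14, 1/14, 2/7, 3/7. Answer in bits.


H = -sum(p_i * log2(p_i)). Terms: -(3/14)*log2(3/14) = 0.476227; -(1/14)*log2(1/14) = 0.271954; -(2/7)*log2(2/7) = 0.516387; -(3/7)*log2(3/7) = 0.523882. H = 0.476227 + 0.271954 + 0.516387 + 0.523882 = 1.7885

1.7885 bits


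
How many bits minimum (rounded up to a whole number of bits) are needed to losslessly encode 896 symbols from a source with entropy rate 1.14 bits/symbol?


Minimum bits >= n * H = 896 * 1.14 = 1021.44, rounded up to a whole number of bits = 1022

1022 bits


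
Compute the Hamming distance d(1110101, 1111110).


Count differing positions: . . . ^ . ^ ^ = 3 differences

3


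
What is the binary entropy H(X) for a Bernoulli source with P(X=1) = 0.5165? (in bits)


H = -p*log2(p) - (1-p)*log2(1-p). -0.5165*log2(0.5165) = 0.492307; -0.4835*log2(0.4835) = 0.506907. H = 0.492307 + 0.506907 = 0.9992

0.9992 bits


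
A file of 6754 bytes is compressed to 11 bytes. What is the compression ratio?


Ratio = original / compressed = 6754 / 11 = 614.0

614.0


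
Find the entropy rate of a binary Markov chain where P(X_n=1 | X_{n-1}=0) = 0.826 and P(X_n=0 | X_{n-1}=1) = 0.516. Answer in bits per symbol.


Stationary distribution: pi_0 = p10/(p01+p10) = 0.3845, pi_1 = 0.6155. Entropy rate H' = pi_0*H(p01) + pi_1*H(p10) = 0.3845*0.6668 + 0.6155*0.9993 = 0.8714

0.8714 bits/symbol


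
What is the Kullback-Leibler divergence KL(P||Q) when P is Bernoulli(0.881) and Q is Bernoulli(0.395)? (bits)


KL = p*log2(p/q) + (1-p)*log2((1-p)/(1-q)) = 0.881*log2(0.881/0.395) + 0.119*log2(0.119/0.605) = 0.7404

0.7404 bits


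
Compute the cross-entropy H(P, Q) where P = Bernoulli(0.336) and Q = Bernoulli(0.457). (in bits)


H(P,Q) = -p*log2(q) - (1-p)*log2(1-q). -0.336*log2(0.457) = 0.379591; -0.664*log2(0.543) = 0.584968. H(P,Q) = 0.379591 + 0.584968 = 0.9646

0.9646 bits


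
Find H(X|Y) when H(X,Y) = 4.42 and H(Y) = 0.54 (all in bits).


H(X|Y) = H(X,Y) - H(Y) = 4.42 - 0.54 = 3.88

3.88 bits


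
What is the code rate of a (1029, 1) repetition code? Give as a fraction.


Rate = k/n = 1/1029

1/1029


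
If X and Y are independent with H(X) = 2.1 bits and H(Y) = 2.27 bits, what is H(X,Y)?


For independent variables, H(X,Y) = H(X) + H(Y) = 2.1 + 2.27 = 4.37

4.37 bits


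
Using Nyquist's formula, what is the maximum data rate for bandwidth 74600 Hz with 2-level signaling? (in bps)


Rate = 2 * B * log2(M) = 2 * 74600 * 1.0 = 149200.0

149200.0 bps


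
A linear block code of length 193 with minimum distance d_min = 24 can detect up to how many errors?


Detection capability = d_min - 1 = 24 - 1 = 23

23 errors


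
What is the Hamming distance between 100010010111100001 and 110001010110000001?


Count differing positions: . ^ . . ^ ^ . . . . . ^ ^ . . . . . = 5 differences

5


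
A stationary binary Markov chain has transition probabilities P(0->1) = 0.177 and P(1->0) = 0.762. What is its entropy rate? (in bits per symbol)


Stationary distribution: pi_0 = p10/(p01+p10) = 0.8115, pi_1 = 0.1885. Entropy rate H' = pi_0*H(p01) + pi_1*H(p10) = 0.8115*0.6735 + 0.1885*0.7917 = 0.6958

0.6958 bits/symbol


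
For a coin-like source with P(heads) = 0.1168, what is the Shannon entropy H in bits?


H = -p*log2(p) - (1-p)*log2(1-p). -0.1168*log2(0.1168) = 0.361833; -0.8832*log2(0.8832) = 0.158259. H = 0.361833 + 0.158259 = 0.5201

0.5201 bits


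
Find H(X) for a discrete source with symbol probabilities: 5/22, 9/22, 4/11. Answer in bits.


H = -sum(p_i * log2(p_i)). Terms: -(5/22)*log2(5/22) = 0.485796; -(9/22)*log2(9/22) = 0.527525; -(4/11)*log2(4/11) = 0.530702. H = 0.485796 + 0.527525 + 0.530702 = 1.544

1.544 bits


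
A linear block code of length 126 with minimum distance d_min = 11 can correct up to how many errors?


Correction capability = floor((d-1)/2) = floor((11-1)/2) = 5

5 errors


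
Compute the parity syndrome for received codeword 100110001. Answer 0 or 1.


Syndrome = XOR of all bits = 1 XOR 0 XOR 0 XOR 1 XOR 1 XOR 0 XOR 0 XOR 0 XOR 1 = 0

0


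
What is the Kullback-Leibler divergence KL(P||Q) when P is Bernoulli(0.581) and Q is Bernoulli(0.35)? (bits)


KL = p*log2(p/q) + (1-p)*log2((1-p)/(1-q)) = 0.581*log2(0.581/0.35) + 0.419*log2(0.419/0.65) = 0.1594

0.1594 bits


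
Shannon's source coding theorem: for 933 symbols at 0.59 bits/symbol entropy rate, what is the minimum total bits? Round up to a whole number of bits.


Minimum bits >= n * H = 933 * 0.59 = 550.47, rounded up to a whole number of bits = 551

551 bits


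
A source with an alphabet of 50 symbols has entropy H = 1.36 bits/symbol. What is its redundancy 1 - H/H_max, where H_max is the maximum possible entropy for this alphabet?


H_max = log2(K) = log2(50) = 5.6439 bits/symbol. Redundancy = 1 - H/H_max = 1 - 1.36/5.6439 = 1 - 0.241 = 0.759

0.759


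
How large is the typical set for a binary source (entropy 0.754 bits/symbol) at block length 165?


log2|A_typical| = nH = 165 * 0.754 = 124.41, so |A_typical| ~ 2^124.41 = 2.826e+37

2.826e+37


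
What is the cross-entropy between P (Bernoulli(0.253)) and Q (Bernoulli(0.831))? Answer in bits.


H(P,Q) = -p*log2(q) - (1-p)*log2(1-q). -0.253*log2(0.831) = 0.067571; -0.747*log2(0.169) = 1.915984. H(P,Q) = 0.067571 + 1.915984 = 1.9836

1.9836 bits
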